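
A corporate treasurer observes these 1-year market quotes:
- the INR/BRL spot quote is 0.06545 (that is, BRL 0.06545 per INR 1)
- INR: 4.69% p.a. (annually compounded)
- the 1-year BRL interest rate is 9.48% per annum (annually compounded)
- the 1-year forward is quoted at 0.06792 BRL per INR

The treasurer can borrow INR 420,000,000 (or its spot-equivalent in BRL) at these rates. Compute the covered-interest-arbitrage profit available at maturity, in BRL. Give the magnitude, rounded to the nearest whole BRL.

T = 1 year.
Keep in INR, deliver into the forward: 420,000,000·1.046900·0.06792 = BRL 29,864,288.16.
Swap to BRL now, deposit: 420,000,000·0.06545·1.094800 = BRL 30,094,957.20.
The quoted forward undervalues INR, so borrow INR, convert to BRL at spot, deposit the BRL at 9.48%, and buy INR forward at 0.06792 to cover the loan.
Arbitrage profit = |29,864,288.16 − 30,094,957.20| = BRL 230,669.

BRL 230,669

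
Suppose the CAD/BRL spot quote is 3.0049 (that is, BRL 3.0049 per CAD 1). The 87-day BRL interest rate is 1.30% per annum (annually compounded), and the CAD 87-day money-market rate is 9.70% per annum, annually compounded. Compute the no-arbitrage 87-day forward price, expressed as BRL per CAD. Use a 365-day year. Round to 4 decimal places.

T = 87/365 years.
BRL accumulates by (1 + 0.0130)^(87/365) = 1.0030834.
CAD accumulates by (1 + 0.0970)^(87/365) = 1.0223121.
CIP: F = S · (grow BRL)/(grow CAD) = 3.0049 × 1.0030834/1.0223121 = 2.948381 BRL per CAD.

2.9484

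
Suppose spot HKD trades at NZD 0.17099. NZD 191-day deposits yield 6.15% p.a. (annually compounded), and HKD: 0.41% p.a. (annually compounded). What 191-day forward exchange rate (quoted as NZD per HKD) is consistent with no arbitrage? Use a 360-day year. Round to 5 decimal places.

0.17611

T = 191/360 years.
Growth of 1 NZD over T: (1 + 0.0615)^(191/360) = 1.0321718.
HKD accumulates by (1 + 0.0041)^(191/360) = 1.0021732.
Forward (NZD per HKD) = 0.17099 × 1.0321718 / 1.0021732 = 0.1761083.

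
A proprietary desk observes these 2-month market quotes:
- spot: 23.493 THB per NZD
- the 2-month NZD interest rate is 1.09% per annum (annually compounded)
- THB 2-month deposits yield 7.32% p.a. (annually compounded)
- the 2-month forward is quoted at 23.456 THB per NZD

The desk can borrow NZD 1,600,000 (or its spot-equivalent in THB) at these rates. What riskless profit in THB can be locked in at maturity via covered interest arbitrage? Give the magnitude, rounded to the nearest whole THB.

THB 436,520

T = 2/12 years.
Route A — deposit NZD, sell forward: 1,600,000 × 1.0018084705 × 23.456 = THB 37,597,471.17.
Route B — convert at spot, deposit THB: 1,600,000 × 23.493 × 1.011843728 = THB 38,033,991.52.
The quoted forward undervalues NZD, so borrow NZD, convert to THB at spot, deposit the THB at 7.32%, and buy NZD forward at 23.456 to cover the loan.
Arbitrage profit = |37,597,471.17 − 38,033,991.52| = THB 436,520.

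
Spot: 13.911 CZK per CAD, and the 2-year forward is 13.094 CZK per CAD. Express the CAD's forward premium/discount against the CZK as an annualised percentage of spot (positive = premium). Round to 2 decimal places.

-2.94%

T = 2 years.
CAD trades forward at -5.87305% vs spot over the period.
Per annum: -0.0587305 / 2 = -0.029365 = -2.94%.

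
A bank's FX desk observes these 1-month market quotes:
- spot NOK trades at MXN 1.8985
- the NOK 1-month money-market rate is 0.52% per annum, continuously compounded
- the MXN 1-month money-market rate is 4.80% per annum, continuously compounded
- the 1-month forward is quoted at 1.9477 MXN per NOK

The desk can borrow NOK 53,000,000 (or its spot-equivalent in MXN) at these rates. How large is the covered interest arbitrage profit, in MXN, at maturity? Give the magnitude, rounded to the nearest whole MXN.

T = 1/12 years.
Keep in NOK, deliver into the forward: 53,000,000·1.00043342724·1.9477 = MXN 103,272,841.87.
Swap to MXN now, deposit: 53,000,000·1.8985·1.00400801068 = MXN 101,023,788.04.
The quoted forward overvalues NOK, so borrow MXN, buy NOK at spot, deposit the NOK at 0.52%, and sell the proceeds forward at 1.9477.
The gap between the two covered legs is MXN 2,249,054.

MXN 2,249,054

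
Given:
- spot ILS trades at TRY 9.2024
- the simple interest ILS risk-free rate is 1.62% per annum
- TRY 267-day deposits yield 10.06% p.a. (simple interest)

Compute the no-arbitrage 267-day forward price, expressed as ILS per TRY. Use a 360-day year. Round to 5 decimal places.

0.10234

T = 267/360 years.
Growth of 1 TRY over T: 1 + 0.1006×267/360 = 1.0746117.
ILS accumulates by 1 + 0.0162×267/360 = 1.012015.
Forward (TRY per ILS) = 9.2024 × 1.0746117 / 1.012015 = 9.771601.
Quoted the other way: 1/9.771601 = 0.10234 ILS per TRY.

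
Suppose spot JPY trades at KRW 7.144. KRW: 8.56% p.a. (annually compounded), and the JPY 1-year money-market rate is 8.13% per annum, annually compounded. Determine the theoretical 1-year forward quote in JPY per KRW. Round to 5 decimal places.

T = 1 year.
Growth of 1 KRW over T: (1 + 0.0856)^1 = 1.085600.
Growth of 1 JPY over T: (1 + 0.0813)^1 = 1.081300.
Forward (KRW per JPY) = 7.144 × 1.085600 / 1.081300 = 7.172410.
Invert for JPY per KRW: 1 / 7.172410 = 0.13942.

0.13942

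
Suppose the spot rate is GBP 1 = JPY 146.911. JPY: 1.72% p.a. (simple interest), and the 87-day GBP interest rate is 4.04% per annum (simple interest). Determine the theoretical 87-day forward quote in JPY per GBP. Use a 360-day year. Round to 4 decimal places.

146.0953

T = 87/360 years.
JPY accumulates by 1 + 0.0172×87/360 = 1.004156667.
GBP growth factor: 1 + 0.0404×87/360 = 1.009763333.
So F = 146.911 × 1.004156667 / 1.009763333 = 146.095283 (JPY/GBP).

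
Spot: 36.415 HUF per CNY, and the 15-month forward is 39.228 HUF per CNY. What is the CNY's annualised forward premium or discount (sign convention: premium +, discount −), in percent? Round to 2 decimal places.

+6.18%

T = 15/12 years.
CNY trades forward at +7.72484% vs spot over the period.
×(1/T) gives 6.18% p.a.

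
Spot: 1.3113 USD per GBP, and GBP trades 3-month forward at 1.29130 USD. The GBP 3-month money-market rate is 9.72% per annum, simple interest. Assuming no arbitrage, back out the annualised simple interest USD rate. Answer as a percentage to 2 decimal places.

T = 3/12 years.
CIP gives F = S · g_USD/g_GBP, so g_USD/g_GBP = 1.2913/1.3113 = 0.9847480.
The GBP side grows by 1 + 0.0972×3/12 = 1.024300.
Hence g_USD = 1.0086774.
(1.0086774 − 1)/T = 0.034710, i.e. 3.47%.

3.47%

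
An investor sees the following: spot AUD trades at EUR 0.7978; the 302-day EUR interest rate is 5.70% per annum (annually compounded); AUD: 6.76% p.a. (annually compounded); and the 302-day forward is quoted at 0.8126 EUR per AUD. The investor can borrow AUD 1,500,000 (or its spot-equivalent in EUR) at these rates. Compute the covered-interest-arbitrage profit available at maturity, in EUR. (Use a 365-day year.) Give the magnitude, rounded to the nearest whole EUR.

EUR 33,821

T = 302/365 years.
Invest the AUD and cover forward: 1,500,000 × 1.055614067 × 0.8126 = EUR 1,286,687.99.
Convert at spot and invest in EUR: 1,500,000 × 0.7978 × 1.046934662 = EUR 1,252,866.71.
The quoted forward overvalues AUD, so borrow EUR, buy AUD at spot, deposit the AUD at 6.76%, and sell the proceeds forward at 0.8126.
Profit = 1,286,687.99 − 1,252,866.71 = EUR 33,821.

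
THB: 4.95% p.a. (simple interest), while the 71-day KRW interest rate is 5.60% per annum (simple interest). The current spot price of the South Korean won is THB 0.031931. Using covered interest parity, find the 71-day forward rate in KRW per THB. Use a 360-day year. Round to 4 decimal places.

31.3573

T = 71/360 years.
THB growth factor: 1 + 0.0495×71/360 = 1.0097625.
KRW accumulates by 1 + 0.0560×71/360 = 1.01104444.
So F = 0.031931 × 1.0097625 / 1.01104444 = 0.031890514 (THB/KRW).
Quoted the other way: 1/0.031890514 = 31.3573 KRW per THB.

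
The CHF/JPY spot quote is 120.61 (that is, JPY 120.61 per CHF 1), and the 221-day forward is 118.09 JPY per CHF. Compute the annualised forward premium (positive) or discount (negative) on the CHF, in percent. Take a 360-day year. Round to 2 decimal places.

T = 221/360 years.
(F − S)/S = (118.09 − 120.61)/120.61 = -0.0208938.
×(1/T) gives -3.40% p.a.

-3.40%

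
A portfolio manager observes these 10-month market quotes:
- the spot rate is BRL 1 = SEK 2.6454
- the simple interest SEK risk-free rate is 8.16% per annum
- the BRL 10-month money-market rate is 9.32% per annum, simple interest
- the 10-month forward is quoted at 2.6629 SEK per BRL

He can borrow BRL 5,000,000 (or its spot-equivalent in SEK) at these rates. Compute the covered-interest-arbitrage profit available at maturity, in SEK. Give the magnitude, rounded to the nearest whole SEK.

T = 10/12 years.
Keep in BRL, deliver into the forward: 5,000,000·1.0776666667·2.6629 = SEK 14,348,592.83.
Swap to SEK now, deposit: 5,000,000·2.6454·1.068000 = SEK 14,126,436.00.
The quoted forward overvalues BRL, so borrow SEK, buy BRL at spot, deposit the BRL at 9.32%, and sell the proceeds forward at 2.6629.
The gap between the two covered legs is SEK 222,157.

SEK 222,157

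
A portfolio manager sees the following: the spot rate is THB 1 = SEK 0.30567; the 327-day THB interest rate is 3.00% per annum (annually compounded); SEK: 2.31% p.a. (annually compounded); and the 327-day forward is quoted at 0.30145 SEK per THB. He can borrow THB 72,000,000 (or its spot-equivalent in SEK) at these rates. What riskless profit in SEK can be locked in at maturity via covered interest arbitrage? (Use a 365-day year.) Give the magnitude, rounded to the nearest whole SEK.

SEK 176,317

T = 327/365 years.
Route A — deposit THB, sell forward: 72,000,000 × 1.0268351967 × 0.30145 = SEK 22,286,841.84.
Route B — convert at spot, deposit SEK: 72,000,000 × 0.30567 × 1.0206703924 = SEK 22,463,158.96.
The quoted forward undervalues THB, so borrow THB, convert to SEK at spot, deposit the SEK at 2.31%, and buy THB forward at 0.30145 to cover the loan.
Profit = 22,463,158.96 − 22,286,841.84 = SEK 176,317.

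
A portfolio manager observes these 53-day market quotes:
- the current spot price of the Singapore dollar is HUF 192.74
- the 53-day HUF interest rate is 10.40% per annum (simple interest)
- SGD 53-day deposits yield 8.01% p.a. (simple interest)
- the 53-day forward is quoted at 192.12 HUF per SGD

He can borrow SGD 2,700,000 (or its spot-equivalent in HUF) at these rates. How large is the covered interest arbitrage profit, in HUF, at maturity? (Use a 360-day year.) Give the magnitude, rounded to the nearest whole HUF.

HUF 3,524,819

T = 53/360 years.
Keep in SGD, deliver into the forward: 2,700,000·1.0117925·192.12 = HUF 524,841,052.77.
Swap to HUF now, deposit: 2,700,000·192.74·1.01531111111 = HUF 528,365,871.60.
The quoted forward undervalues SGD, so borrow SGD, convert to HUF at spot, deposit the HUF at 10.40%, and buy SGD forward at 192.12 to cover the loan.
Profit = 528,365,871.60 − 524,841,052.77 = HUF 3,524,819.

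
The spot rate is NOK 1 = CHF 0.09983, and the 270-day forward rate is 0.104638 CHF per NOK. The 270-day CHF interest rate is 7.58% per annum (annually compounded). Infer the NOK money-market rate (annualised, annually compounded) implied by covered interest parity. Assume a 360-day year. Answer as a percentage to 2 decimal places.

1.04%

T = 270/360 years.
CIP gives F = S · g_CHF/g_NOK, so g_CHF/g_NOK = 0.104638/0.09983 = 1.0481619.
The CHF side grows by (1 + 0.0758)^(270/360) = 1.0563277.
So the NOK growth factor = 1.0077906.
r = 1.0077906^(360/270) − 1 = 0.010401 → 1.04%.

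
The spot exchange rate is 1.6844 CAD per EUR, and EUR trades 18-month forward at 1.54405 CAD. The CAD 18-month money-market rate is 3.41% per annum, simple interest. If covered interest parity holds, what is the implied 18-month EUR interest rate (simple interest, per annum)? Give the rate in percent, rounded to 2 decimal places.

T = 18/12 years.
CIP gives F = S · g_CAD/g_EUR, so g_CAD/g_EUR = 1.54405/1.6844 = 0.9166766.
The CAD side grows by 1 + 0.0341×18/12 = 1.051150.
Hence g_EUR = 1.1466967.
r = (1.1466967 − 1)/(18/12) = 0.097798 → 9.78%.

9.78%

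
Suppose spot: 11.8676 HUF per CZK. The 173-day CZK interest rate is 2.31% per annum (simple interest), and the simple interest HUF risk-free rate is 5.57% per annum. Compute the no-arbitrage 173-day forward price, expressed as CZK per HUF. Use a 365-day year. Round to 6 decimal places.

0.082995

T = 173/365 years.
HUF accumulates by 1 + 0.0557×173/365 = 1.0264003.
Growth of 1 CZK over T: 1 + 0.0231×173/365 = 1.0109488.
So F = 11.8676 × 1.0264003 / 1.0109488 = 12.04899 (HUF/CZK).
Quoted the other way: 1/12.04899 = 0.082995 CZK per HUF.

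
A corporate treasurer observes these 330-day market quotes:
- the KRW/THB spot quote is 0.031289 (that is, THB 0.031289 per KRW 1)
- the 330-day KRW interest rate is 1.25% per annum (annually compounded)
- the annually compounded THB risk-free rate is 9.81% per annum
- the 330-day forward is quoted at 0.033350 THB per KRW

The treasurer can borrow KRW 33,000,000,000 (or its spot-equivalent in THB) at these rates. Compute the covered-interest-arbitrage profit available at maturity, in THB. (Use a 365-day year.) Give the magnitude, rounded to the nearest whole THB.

T = 330/365 years.
Route A — deposit KRW, sell forward: 33,000,000,000 × 1.011294627508 × 0.033350 = THB 1,112,980,302.30.
Route B — convert at spot, deposit THB: 33,000,000,000 × 0.031289 × 1.088290213715 = THB 1,123,699,912.40.
The quoted forward undervalues KRW, so borrow KRW, convert to THB at spot, deposit the THB at 9.81%, and buy KRW forward at 0.033350 to cover the loan.
Profit = 1,123,699,912.40 − 1,112,980,302.30 = THB 10,719,610.

THB 10,719,610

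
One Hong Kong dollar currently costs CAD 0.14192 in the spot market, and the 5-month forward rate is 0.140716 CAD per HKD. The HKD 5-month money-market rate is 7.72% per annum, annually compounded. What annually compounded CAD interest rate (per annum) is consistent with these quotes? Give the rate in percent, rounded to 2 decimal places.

T = 5/12 years.
By CIP, F/S equals the CAD-to-HKD growth ratio: 0.140716/0.14192 = 0.9915163.
HKD growth factor: (1 + 0.0772)^(5/12) = 1.0314705.
Hence g_CAD = 1.0227198.
r = 1.0227198^(12/5) − 1 = 0.055397 → 5.54%.

5.54%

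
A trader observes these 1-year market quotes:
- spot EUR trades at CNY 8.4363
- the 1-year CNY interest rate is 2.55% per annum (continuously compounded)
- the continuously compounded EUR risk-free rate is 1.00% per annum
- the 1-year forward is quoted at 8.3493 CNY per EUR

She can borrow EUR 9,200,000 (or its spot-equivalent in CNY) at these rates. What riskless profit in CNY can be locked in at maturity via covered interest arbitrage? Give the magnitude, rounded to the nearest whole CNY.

T = 1 year.
Keep in EUR, deliver into the forward: 9,200,000·1.0100501671·8.3493 = CNY 77,585,549.11.
Swap to CNY now, deposit: 9,200,000·8.4363·1.0258279063 = CNY 79,618,566.09.
The quoted forward undervalues EUR, so borrow EUR, convert to CNY at spot, deposit the CNY at 2.55%, and buy EUR forward at 8.3493 to cover the loan.
Arbitrage profit = |77,585,549.11 − 79,618,566.09| = CNY 2,033,017.

CNY 2,033,017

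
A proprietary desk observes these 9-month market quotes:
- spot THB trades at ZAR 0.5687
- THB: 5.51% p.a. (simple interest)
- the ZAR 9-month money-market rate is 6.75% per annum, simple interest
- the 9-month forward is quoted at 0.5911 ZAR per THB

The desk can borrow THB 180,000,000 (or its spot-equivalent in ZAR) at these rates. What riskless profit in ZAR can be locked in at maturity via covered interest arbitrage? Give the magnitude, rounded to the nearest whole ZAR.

ZAR 3,246,619

T = 9/12 years.
Keep in THB, deliver into the forward: 180,000,000·1.041325·0.5911 = ZAR 110,794,897.35.
Swap to ZAR now, deposit: 180,000,000·0.5687·1.050625 = ZAR 107,548,278.75.
The quoted forward overvalues THB, so borrow ZAR, buy THB at spot, deposit the THB at 5.51%, and sell the proceeds forward at 0.5911.
Arbitrage profit = |110,794,897.35 − 107,548,278.75| = ZAR 3,246,619.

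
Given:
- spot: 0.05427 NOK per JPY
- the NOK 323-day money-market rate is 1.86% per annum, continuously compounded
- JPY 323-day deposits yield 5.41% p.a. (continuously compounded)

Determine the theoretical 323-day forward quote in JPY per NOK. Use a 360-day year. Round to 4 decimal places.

T = 323/360 years.
NOK accumulates by e^(0.0186×323/360) = 1.01682836.
Growth of 1 JPY over T: e^(0.0541×323/360) = 1.04973707.
CIP: F = S · (grow NOK)/(grow JPY) = 0.05427 × 1.01682836/1.04973707 = 0.052568664 NOK per JPY.
Quoted the other way: 1/0.052568664 = 19.0227 JPY per NOK.

19.0227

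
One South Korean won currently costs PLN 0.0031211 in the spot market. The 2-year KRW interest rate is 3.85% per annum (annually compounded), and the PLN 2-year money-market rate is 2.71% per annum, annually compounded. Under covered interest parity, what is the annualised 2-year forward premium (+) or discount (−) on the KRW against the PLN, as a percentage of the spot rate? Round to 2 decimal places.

-1.09%

T = 2 years.
CIP forward (PLN per KRW) = 0.0031211 × 1.0549344/1.0784822 = 0.0030529533.
(F − S)/S ÷ T = (0.0030529533 − 0.0031211)/0.0031211/2 = -0.010917 → -1.09%.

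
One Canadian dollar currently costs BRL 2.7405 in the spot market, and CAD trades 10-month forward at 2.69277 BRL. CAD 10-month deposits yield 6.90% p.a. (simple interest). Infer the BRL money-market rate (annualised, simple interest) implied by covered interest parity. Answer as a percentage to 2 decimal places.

T = 10/12 years.
By CIP, F/S equals the BRL-to-CAD growth ratio: 2.69277/2.7405 = 0.9825835.
CAD growth factor: 1 + 0.0690×10/12 = 1.057500.
Hence g_BRL = 1.0390821.
r = (1.0390821 − 1)/(10/12) = 0.046899 → 4.69%.

4.69%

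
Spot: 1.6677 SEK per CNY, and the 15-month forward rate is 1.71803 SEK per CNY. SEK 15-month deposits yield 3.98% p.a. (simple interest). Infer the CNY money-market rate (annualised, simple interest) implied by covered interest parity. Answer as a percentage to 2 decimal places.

T = 15/12 years.
CIP gives F = S · g_SEK/g_CNY, so g_SEK/g_CNY = 1.71803/1.6677 = 1.0301793.
The SEK side grows by 1 + 0.0398×15/12 = 1.049750.
That pins the CNY growth at 1.0189974.
(1.0189974 − 1)/T = 0.015198, i.e. 1.52%.

1.52%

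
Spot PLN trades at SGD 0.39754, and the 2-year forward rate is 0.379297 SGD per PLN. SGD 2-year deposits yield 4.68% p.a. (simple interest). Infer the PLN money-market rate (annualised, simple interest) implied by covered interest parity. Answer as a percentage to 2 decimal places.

7.31%

T = 2 years.
By CIP, F/S equals the SGD-to-PLN growth ratio: 0.379297/0.39754 = 0.9541103.
The SGD side grows by 1 + 0.0468×2 = 1.093600.
Hence g_PLN = 1.1461987.
(1.1461987 − 1)/T = 0.073099, i.e. 7.31%.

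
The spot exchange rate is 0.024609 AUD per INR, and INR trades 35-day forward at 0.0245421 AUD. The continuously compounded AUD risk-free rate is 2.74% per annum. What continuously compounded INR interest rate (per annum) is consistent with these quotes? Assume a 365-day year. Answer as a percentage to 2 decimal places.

5.58%

T = 35/365 years.
CIP gives F = S · g_AUD/g_INR, so g_AUD/g_INR = 0.0245421/0.024609 = 0.9972815.
The AUD side grows by e^(0.0274×35/365) = 1.0026309.
Hence g_INR = 1.005364.
r = ln(1.005364)/(35/365) = 0.055789 → 5.58%.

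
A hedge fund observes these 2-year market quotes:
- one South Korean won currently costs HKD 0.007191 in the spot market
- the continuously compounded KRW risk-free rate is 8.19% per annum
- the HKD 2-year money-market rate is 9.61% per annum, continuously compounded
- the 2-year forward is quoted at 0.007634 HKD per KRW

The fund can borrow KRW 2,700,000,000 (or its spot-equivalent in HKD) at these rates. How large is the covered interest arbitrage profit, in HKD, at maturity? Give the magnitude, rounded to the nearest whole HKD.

HKD 750,124

T = 2 years.
Invest the KRW and cover forward: 2,700,000,000 × 1.1779786958 × 0.007634 = HKD 24,280,261.28.
Convert at spot and invest in HKD: 2,700,000,000 × 0.007191 × 1.2119128753 = HKD 23,530,136.81.
The quoted forward overvalues KRW, so borrow HKD, buy KRW at spot, deposit the KRW at 8.19%, and sell the proceeds forward at 0.007634.
Profit = 24,280,261.28 − 23,530,136.81 = HKD 750,124.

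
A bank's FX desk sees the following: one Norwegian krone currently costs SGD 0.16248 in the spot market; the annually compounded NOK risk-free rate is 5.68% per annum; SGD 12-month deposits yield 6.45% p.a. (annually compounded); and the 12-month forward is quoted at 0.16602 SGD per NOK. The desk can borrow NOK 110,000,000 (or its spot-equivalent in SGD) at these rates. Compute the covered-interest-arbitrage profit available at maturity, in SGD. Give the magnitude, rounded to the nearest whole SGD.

SGD 273,897

T = 1 year.
Route A — deposit NOK, sell forward: 110,000,000 × 1.056800 × 0.16602 = SGD 19,299,492.96.
Route B — convert at spot, deposit SGD: 110,000,000 × 0.16248 × 1.064500 = SGD 19,025,595.60.
The quoted forward overvalues NOK, so borrow SGD, buy NOK at spot, deposit the NOK at 5.68%, and sell the proceeds forward at 0.16602.
Arbitrage profit = |19,299,492.96 − 19,025,595.60| = SGD 273,897.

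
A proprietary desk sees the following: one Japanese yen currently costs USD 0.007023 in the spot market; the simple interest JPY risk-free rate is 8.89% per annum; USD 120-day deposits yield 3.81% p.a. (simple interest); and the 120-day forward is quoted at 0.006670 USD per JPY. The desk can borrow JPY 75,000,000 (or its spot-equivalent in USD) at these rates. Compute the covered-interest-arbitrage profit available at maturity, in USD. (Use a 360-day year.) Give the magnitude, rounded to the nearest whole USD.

USD 18,340

T = 120/360 years.
Keep in JPY, deliver into the forward: 75,000,000·1.02963333·0.006670 = USD 515,074.07.
Swap to USD now, deposit: 75,000,000·0.007023·1.012700 = USD 533,414.41.
The quoted forward undervalues JPY, so borrow JPY, convert to USD at spot, deposit the USD at 3.81%, and buy JPY forward at 0.006670 to cover the loan.
The gap between the two covered legs is USD 18,340.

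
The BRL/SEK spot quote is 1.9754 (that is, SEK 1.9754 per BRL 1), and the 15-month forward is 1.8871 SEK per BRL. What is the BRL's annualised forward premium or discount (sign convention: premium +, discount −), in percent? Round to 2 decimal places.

T = 15/12 years.
(F − S)/S = (1.8871 − 1.9754)/1.9754 = -0.0446998.
×(1/T) gives -3.58% p.a.

-3.58%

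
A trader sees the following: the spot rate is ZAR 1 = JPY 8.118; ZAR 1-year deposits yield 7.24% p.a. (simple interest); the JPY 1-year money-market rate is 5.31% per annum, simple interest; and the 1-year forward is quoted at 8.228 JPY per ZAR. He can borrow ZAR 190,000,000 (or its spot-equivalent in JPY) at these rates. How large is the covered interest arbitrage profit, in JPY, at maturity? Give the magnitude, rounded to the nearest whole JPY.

JPY 52,181,866

T = 1 year.
Route A — deposit ZAR, sell forward: 190,000,000 × 1.072400 × 8.228 = JPY 1,676,504,368.00.
Route B — convert at spot, deposit JPY: 190,000,000 × 8.118 × 1.053100 = JPY 1,624,322,502.00.
The quoted forward overvalues ZAR, so borrow JPY, buy ZAR at spot, deposit the ZAR at 7.24%, and sell the proceeds forward at 8.228.
Profit = 1,676,504,368.00 − 1,624,322,502.00 = JPY 52,181,866.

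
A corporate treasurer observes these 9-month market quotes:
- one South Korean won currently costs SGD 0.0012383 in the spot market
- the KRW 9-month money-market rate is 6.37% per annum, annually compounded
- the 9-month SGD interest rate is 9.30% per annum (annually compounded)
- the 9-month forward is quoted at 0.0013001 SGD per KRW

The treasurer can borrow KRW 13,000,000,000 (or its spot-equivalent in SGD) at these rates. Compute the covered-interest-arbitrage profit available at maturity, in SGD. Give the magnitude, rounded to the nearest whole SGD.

SGD 494,339

T = 9/12 years.
Keep in KRW, deliver into the forward: 13,000,000,000·1.0474043408·0.0013001 = SGD 17,702,494.99.
Swap to SGD now, deposit: 13,000,000,000·0.0012383·1.068969026 = SGD 17,208,156.48.
The quoted forward overvalues KRW, so borrow SGD, buy KRW at spot, deposit the KRW at 6.37%, and sell the proceeds forward at 0.0013001.
Profit = 17,702,494.99 − 17,208,156.48 = SGD 494,339.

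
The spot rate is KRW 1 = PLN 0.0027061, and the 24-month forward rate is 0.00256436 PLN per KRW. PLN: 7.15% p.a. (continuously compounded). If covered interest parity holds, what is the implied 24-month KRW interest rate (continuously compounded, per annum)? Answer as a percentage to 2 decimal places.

T = 2 years.
CIP gives F = S · g_PLN/g_KRW, so g_PLN/g_KRW = 0.00256436/0.0027061 = 0.9476220.
The PLN side grows by e^(0.0715×2) = 1.1537298.
So the KRW growth factor = 1.217500.
r = ln(1.217500)/2 = 0.098400 → 9.84%.

9.84%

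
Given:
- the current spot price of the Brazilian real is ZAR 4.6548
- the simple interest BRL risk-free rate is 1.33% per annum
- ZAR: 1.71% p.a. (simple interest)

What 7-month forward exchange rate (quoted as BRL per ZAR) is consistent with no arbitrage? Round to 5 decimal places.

0.21436

T = 7/12 years.
ZAR growth factor: 1 + 0.0171×7/12 = 1.009975.
BRL accumulates by 1 + 0.0133×7/12 = 1.0077583.
So F = 4.6548 × 1.009975 / 1.0077583 = 4.665039 (ZAR/BRL).
Quoted the other way: 1/4.665039 = 0.21436 BRL per ZAR.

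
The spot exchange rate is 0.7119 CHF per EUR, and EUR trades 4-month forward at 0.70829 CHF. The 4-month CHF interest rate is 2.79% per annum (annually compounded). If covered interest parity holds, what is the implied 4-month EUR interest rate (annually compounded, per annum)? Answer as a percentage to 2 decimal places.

T = 4/12 years.
CIP gives F = S · g_CHF/g_EUR, so g_CHF/g_EUR = 0.70829/0.7119 = 0.9949291.
The CHF side grows by (1 + 0.0279)^(4/12) = 1.0092148.
That pins the EUR growth at 1.0143585.
r = 1.0143585^(12/4) − 1 = 0.043697 → 4.37%.

4.37%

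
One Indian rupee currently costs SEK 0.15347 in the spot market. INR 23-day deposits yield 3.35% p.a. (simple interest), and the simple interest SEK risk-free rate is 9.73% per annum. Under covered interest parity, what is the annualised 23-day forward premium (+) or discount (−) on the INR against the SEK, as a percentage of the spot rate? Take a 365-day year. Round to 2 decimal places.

+6.37%

T = 23/365 years.
F = S · g_SEK/g_INR = 0.15347 × 1.0061312/1.002111 = 0.15408568.
(F − S)/S ÷ T = (0.15408568 − 0.15347)/0.15347/(23/365) = 0.063664 → 6.37%.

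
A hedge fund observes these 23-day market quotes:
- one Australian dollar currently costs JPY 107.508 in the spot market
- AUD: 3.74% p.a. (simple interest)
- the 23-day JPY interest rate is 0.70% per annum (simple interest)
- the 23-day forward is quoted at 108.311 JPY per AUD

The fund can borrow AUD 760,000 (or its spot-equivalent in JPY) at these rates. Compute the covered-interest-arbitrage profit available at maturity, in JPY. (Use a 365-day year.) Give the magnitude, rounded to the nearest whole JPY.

JPY 768,236

T = 23/365 years.
Keep in AUD, deliver into the forward: 760,000·1.0023567123·108.311 = JPY 82,510,355.98.
Swap to JPY now, deposit: 760,000·107.508·1.0004410959 = JPY 81,742,120.22.
The quoted forward overvalues AUD, so borrow JPY, buy AUD at spot, deposit the AUD at 3.74%, and sell the proceeds forward at 108.311.
The gap between the two covered legs is JPY 768,236.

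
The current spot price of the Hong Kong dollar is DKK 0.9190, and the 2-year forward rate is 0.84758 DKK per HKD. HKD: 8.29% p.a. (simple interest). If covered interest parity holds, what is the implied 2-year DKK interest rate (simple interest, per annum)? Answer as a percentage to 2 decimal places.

T = 2 years.
F/S = 0.84758/0.919 = 0.9222851 = (growth of DKK) / (growth of HKD).
The HKD side grows by 1 + 0.0829×2 = 1.165800.
Hence g_DKK = 1.075200.
r = (1.075200 − 1)/2 = 0.037600 → 3.76%.

3.76%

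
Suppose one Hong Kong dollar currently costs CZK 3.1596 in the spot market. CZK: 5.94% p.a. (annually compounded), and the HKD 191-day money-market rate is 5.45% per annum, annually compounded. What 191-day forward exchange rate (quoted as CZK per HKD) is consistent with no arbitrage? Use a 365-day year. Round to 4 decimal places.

T = 191/365 years.
CZK accumulates by (1 + 0.0594)^(191/365) = 1.0306556.
HKD accumulates by (1 + 0.0545)^(191/365) = 1.0281583.
So F = 3.1596 × 1.0306556 / 1.0281583 = 3.167274 (CZK/HKD).

3.1673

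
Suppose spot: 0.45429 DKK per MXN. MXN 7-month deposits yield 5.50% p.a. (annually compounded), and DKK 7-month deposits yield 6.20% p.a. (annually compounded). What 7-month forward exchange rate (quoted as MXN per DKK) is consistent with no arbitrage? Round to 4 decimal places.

T = 7/12 years.
DKK accumulates by (1 + 0.0620)^(7/12) = 1.0357127.
Growth of 1 MXN over T: (1 + 0.0550)^(7/12) = 1.031725.
Forward (DKK per MXN) = 0.45429 × 1.0357127 / 1.031725 = 0.4560459.
Quoted the other way: 1/0.4560459 = 2.1928 MXN per DKK.

2.1928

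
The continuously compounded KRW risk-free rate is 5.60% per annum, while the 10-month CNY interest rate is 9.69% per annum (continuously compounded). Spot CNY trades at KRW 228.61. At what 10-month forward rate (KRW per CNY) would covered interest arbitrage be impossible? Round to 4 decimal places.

T = 10/12 years.
KRW growth factor: e^(0.0560×10/12) = 1.047772693.
Growth of 1 CNY over T: e^(0.0969×10/12) = 1.084099838.
Forward (KRW per CNY) = 228.61 × 1.047772693 / 1.084099838 = 220.949498.

220.9495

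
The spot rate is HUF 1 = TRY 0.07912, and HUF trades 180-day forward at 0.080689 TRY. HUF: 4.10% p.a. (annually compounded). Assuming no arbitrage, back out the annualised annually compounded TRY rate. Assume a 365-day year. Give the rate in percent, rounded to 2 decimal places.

8.33%

T = 180/365 years.
CIP gives F = S · g_TRY/g_HUF, so g_TRY/g_HUF = 0.080689/0.07912 = 1.0198306.
HUF growth factor: (1 + 0.0410)^(180/365) = 1.0200133.
Hence g_TRY = 1.0402408.
r = 1.0402408^(365/180) − 1 = 0.083287 → 8.33%.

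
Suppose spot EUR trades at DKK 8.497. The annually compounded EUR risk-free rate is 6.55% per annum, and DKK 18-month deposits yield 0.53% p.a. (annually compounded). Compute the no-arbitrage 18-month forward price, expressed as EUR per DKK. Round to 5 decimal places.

T = 18/12 years.
DKK accumulates by (1 + 0.0053)^(18/12) = 1.0079605.
EUR growth factor: (1 + 0.0655)^(18/12) = 1.0998417.
So F = 8.497 × 1.0079605 / 1.0998417 = 7.787157 (DKK/EUR).
Invert for EUR per DKK: 1 / 7.787157 = 0.12842.

0.12842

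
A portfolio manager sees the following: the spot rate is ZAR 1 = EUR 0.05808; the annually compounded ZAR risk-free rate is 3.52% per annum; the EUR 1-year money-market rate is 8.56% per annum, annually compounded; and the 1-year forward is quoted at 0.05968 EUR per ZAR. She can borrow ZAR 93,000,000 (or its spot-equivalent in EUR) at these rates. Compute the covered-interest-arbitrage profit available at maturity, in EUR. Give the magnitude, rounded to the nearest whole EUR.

T = 1 year.
Route A — deposit ZAR, sell forward: 93,000,000 × 1.035200 × 0.05968 = EUR 5,745,608.45.
Route B — convert at spot, deposit EUR: 93,000,000 × 0.05808 × 1.085600 = EUR 5,863,803.26.
The quoted forward undervalues ZAR, so borrow ZAR, convert to EUR at spot, deposit the EUR at 8.56%, and buy ZAR forward at 0.05968 to cover the loan.
The gap between the two covered legs is EUR 118,195.

EUR 118,195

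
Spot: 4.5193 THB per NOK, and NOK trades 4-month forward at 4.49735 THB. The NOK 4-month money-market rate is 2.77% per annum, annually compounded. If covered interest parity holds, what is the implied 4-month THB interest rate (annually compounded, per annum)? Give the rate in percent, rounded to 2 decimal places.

1.28%

T = 4/12 years.
F/S = 4.49735/4.5193 = 0.9951431 = (growth of THB) / (growth of NOK).
The NOK side grows by (1 + 0.0277)^(4/12) = 1.0091494.
That pins the THB growth at 1.0042481.
Annualise: 1.0042481^(12/4) − 1 = 0.012799 = 1.28%.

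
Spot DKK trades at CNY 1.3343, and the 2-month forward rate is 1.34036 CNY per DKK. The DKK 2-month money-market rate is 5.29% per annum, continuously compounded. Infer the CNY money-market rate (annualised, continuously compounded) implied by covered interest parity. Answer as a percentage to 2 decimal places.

T = 2/12 years.
CIP gives F = S · g_CNY/g_DKK, so g_CNY/g_DKK = 1.34036/1.3343 = 1.0045417.
The DKK side grows by e^(0.0529×2/12) = 1.0088556.
So the CNY growth factor = 1.0134375.
Take logs: ln 1.0134375 / (2/12) = 0.080088, so 8.01%.

8.01%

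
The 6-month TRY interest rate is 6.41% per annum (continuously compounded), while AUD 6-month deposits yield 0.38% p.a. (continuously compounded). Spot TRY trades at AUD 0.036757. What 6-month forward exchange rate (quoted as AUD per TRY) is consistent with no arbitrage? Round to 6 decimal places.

T = 6/12 years.
AUD accumulates by e^(0.0038×6/12) = 1.0019018.
TRY accumulates by e^(0.0641×6/12) = 1.0325691.
CIP: F = S · (grow AUD)/(grow TRY) = 0.036757 × 1.0019018/1.0325691 = 0.03566532 AUD per TRY.

0.035665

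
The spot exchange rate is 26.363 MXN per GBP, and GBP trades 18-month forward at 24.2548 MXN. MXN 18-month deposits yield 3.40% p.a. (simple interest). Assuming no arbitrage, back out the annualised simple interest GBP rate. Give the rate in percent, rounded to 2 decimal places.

T = 18/12 years.
CIP gives F = S · g_MXN/g_GBP, so g_MXN/g_GBP = 24.2548/26.363 = 0.9200319.
The MXN side grows by 1 + 0.0340×18/12 = 1.051000.
So the GBP growth factor = 1.1423517.
(1.1423517 − 1)/T = 0.094901, i.e. 9.49%.

9.49%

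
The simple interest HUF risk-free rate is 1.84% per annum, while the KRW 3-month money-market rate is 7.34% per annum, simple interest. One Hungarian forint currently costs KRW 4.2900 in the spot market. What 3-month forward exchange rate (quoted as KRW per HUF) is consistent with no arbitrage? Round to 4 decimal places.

T = 3/12 years.
Growth of 1 KRW over T: 1 + 0.0734×3/12 = 1.018350.
Growth of 1 HUF over T: 1 + 0.0184×3/12 = 1.004600.
So F = 4.29 × 1.018350 / 1.004600 = 4.348717 (KRW/HUF).

4.3487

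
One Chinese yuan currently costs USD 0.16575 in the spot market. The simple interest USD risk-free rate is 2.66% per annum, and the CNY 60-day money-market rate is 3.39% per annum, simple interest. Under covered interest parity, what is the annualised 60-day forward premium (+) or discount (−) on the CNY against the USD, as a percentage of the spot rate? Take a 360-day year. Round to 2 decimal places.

T = 60/360 years.
F = S · g_USD/g_CNY = 0.16575 × 1.0044333/1.005650 = 0.16554946.
Annualised premium = (F − S)/S × (1/T) = (0.16554946 − 0.16575)/0.16575 ÷ (60/360) = -0.73%.

-0.73%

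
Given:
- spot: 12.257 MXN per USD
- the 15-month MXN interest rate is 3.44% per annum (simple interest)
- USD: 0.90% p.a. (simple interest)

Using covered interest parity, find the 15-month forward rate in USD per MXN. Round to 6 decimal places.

T = 15/12 years.
MXN growth factor: 1 + 0.0344×15/12 = 1.043000.
USD accumulates by 1 + 0.0090×15/12 = 1.011250.
CIP: F = S · (grow MXN)/(grow USD) = 12.257 × 1.043000/1.011250 = 12.64183 MXN per USD.
Invert for USD per MXN: 1 / 12.64183 = 0.079102.

0.079102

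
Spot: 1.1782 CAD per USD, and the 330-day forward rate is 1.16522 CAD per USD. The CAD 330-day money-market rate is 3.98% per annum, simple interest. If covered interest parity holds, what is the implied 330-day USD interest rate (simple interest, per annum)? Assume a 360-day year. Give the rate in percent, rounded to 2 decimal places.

T = 330/360 years.
CIP gives F = S · g_CAD/g_USD, so g_CAD/g_USD = 1.16522/1.1782 = 0.9889832.
The CAD side grows by 1 + 0.0398×330/360 = 1.0364833.
So the USD growth factor = 1.0480292.
(1.0480292 − 1)/T = 0.052395, i.e. 5.24%.

5.24%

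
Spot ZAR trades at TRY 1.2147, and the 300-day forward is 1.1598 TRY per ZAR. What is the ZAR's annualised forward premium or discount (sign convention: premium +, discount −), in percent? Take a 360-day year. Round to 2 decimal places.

-5.42%

T = 300/360 years.
Period premium: (1.1598 − 1.2147)/1.2147 = -0.0451963.
Per annum: -0.0451963 / (300/360) = -0.054236 = -5.42%.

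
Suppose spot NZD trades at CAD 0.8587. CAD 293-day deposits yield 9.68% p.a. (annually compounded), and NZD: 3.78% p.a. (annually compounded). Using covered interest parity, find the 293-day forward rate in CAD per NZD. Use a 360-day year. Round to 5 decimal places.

T = 293/360 years.
Growth of 1 CAD over T: (1 + 0.0968)^(293/360) = 1.0781006.
NZD accumulates by (1 + 0.0378)^(293/360) = 1.0306584.
So F = 0.8587 × 1.0781006 / 1.0306584 = 0.8982268 (CAD/NZD).

0.89823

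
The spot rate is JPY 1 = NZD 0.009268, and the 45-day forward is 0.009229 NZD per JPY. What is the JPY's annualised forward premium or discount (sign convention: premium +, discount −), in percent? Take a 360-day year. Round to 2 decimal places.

T = 45/360 years.
JPY trades forward at -0.42080% vs spot over the period.
×(1/T) gives -3.37% p.a.

-3.37%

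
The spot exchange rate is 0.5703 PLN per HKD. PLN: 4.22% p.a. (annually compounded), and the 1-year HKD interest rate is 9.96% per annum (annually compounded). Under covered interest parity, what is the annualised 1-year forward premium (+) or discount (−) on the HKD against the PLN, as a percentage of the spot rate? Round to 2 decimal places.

T = 1 year.
No-arbitrage forward: 0.5703 × 1.042200 / 1.099600 = 0.5405299 PLN/HKD.
Annualised premium = (F − S)/S × (1/T) = (0.5405299 − 0.5703)/0.5703 ÷ 1 = -5.22%.

-5.22%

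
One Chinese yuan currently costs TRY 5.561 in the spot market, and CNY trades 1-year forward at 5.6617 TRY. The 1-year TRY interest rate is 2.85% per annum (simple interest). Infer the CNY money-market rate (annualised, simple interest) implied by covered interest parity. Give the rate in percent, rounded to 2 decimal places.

1.02%

T = 1 year.
F/S = 5.6617/5.561 = 1.0181083 = (growth of TRY) / (growth of CNY).
The TRY side grows by 1 + 0.0285×1 = 1.028500.
That pins the CNY growth at 1.0102069.
r = (1.0102069 − 1)/1 = 0.010207 → 1.02%.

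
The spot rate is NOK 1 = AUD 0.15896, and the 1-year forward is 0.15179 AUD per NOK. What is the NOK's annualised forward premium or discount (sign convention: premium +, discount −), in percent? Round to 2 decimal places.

T = 1 year.
Period premium: (0.15179 − 0.15896)/0.15896 = -0.0451057.
×(1/T) gives -4.51% p.a.

-4.51%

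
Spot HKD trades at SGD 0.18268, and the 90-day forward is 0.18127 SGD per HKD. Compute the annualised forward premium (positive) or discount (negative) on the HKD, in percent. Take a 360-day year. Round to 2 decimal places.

-3.09%

T = 90/360 years.
HKD trades forward at -0.77184% vs spot over the period.
Annualise by dividing by T: -0.0077184 / (90/360) = -0.030874 → -3.09%.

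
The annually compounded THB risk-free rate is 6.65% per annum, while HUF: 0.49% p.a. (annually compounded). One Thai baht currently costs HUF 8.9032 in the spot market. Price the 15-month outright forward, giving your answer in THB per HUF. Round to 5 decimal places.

T = 15/12 years.
Growth of 1 HUF over T: (1 + 0.0049)^(15/12) = 1.0061287.
THB growth factor: (1 + 0.0665)^(15/12) = 1.0838048.
So F = 8.9032 × 1.0061287 / 1.0838048 = 8.265109 (HUF/THB).
Invert for THB per HUF: 1 / 8.265109 = 0.12099.

0.12099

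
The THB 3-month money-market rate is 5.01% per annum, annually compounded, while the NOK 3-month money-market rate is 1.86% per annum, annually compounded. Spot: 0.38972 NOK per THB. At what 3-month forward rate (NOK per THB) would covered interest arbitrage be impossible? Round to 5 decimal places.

0.38676

T = 3/12 years.
NOK accumulates by (1 + 0.0186)^(3/12) = 1.0046179.
THB accumulates by (1 + 0.0501)^(3/12) = 1.0122963.
So F = 0.38972 × 1.0046179 / 1.0122963 = 0.3867639 (NOK/THB).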